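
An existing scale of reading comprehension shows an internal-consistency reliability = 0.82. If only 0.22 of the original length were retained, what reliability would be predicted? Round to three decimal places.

0.501

r_new = (0.22 × 0.82) / (1 + (0.22 − 1) × 0.82)
     = 0.1804 / 0.3604 = 0.5006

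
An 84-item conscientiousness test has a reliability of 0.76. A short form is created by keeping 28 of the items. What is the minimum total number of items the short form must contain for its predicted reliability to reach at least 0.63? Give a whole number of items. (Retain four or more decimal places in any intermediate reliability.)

Short-form reliability: n = 28/84 = 0.3333; r_28 = n·r/(1+(n−1)r) ≈ 0.5135
Then solve for n' with r_old = 0.5135, r_target = 0.63: n' = 0.63(1 − 0.5135)/[0.5135(1 − 0.63)] = 1.6132
Items = 1.6132 × 28 ≈ 45.17 → 46

46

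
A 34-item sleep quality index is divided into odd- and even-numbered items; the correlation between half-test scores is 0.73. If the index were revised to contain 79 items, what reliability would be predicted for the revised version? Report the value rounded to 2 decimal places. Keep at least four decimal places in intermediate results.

0.93

Spearman-Brown correction (n = 2): r_full = 2·0.73/(1 + 0.73) = 0.8439
Length factor from 34 to 79 items: n = 79/34 = 2.3235
r_new = n·r_full / (1 + (n − 1)·r_full) = 1.9608 / 2.1169 ≈ 0.9263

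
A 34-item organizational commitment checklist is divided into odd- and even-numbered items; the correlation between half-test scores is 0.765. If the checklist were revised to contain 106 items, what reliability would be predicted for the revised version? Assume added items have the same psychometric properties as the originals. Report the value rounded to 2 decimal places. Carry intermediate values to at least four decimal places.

Spearman-Brown correction (n = 2): r_full = 2·0.765/(1 + 0.765) = 0.8669
Length factor from 34 to 106 items: n = 106/34 = 3.1176
r_new = n·r_full / (1 + (n − 1)·r_full) = 2.7026 / 2.8357 ≈ 0.9531

0.95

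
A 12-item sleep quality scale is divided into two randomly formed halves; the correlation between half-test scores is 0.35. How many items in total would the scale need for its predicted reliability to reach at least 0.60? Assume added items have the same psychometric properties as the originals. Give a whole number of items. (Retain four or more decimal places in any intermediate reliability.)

17

r_full = 2(0.35)/(1 + 0.35) = 0.5185
n = r_tgt(1 − r_full) / [r_full(1 − r_tgt)] = 0.60 × 0.4815 / (0.5185 × 0.40) ≈ 1.3930
Required items = 1.3930 × 12 = 16.72, so 17 items.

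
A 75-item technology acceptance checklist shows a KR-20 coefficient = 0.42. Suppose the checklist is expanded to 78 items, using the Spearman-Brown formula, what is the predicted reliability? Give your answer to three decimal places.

0.430

Length ratio n = 78/75 = 1.04
Apply the Spearman-Brown prophecy formula, r' = nr / [1 + (n − 1)r]:
r_new = 1.04·0.42 / [1 + (1.04 − 1)·0.42]
r_new = 0.4368 / 1.0168 ≈ 0.4296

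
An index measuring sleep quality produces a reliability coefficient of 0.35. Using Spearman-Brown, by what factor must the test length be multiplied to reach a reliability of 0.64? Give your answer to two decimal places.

Invert Spearman-Brown to solve for n:
n = r_target (1 − r_old) / [ r_old (1 − r_target) ]
n = [0.64 × 0.65] / [0.35 × 0.36]
n = 0.4160 / 0.1260 ≈ 3.3016

3.30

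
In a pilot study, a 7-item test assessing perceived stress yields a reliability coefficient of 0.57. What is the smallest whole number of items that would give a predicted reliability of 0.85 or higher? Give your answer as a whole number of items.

n = [0.85 × 0.43] / [0.57 × 0.15]
  = 0.3655 / 0.0855 = 4.2749
Items needed = n × 7 = 4.2749 × 7 ≈ 29.92 → round up to 30

30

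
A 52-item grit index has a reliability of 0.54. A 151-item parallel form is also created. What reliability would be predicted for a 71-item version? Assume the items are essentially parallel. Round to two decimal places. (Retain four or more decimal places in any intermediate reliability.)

0.62

The 151-item form is not needed; work directly from the 52-item form with n = 71/52 = 1.3654.
r_{71} = n·r / (1 + (n − 1)·r) = 0.7373 / 1.1973 ≈ 0.6158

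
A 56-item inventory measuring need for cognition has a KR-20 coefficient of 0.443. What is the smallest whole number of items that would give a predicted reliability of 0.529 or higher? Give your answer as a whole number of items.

Rearranging the Spearman-Brown formula for n,
n = r*(1 − r) / [ r (1 − r*) ]
n = 0.529 × (1 − 0.443) / [ 0.443 × (1 − 0.529) ]
n = 0.294653 / 0.208653 ≈ 1.4122
So the test needs 1.4122 × 56 ≈ 79.08 items; rounding up, 80.

80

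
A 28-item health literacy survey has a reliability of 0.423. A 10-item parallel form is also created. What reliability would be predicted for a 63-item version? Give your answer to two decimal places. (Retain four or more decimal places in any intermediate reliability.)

0.62

Only the ratio of lengths matters: n = 63/28 = 2.2500
r_{63} = n·r / (1 + (n − 1)·r) = 0.9517 / 1.5288 ≈ 0.6225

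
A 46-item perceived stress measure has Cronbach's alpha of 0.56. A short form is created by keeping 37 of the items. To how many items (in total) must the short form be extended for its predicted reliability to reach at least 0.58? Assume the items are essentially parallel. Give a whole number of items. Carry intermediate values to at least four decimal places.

50

Short-form reliability: n = 37/46 = 0.8043; r_37 = n·r/(1+(n−1)r) ≈ 0.5058
Then solve for n' with r_old = 0.5058, r_target = 0.58: n' = 0.58(1 − 0.5058)/[0.5058(1 − 0.58)] = 1.3493
Items = 1.3493 × 37 ≈ 49.92 → 50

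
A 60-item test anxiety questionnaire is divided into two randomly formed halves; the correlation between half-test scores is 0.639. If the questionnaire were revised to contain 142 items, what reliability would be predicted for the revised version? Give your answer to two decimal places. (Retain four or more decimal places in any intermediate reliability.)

Full-test reliability from the split-half r: r_full = 2(0.639)/(1 + 0.639) = 0.7797
Then adjust to 142 items: n = 142/60 = 2.3667
r_new = n·r_full / (1 + (n − 1)·r_full) = 1.8453 / 2.0656 ≈ 0.8933

0.89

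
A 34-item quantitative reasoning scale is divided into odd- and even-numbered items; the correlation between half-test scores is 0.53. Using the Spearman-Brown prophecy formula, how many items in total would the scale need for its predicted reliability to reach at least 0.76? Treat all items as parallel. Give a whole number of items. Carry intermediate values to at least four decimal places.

r_full = 2(0.53)/(1 + 0.53) = 0.6928
n = r_tgt(1 − r_full) / [r_full(1 − r_tgt)] = 0.76 × 0.3072 / (0.6928 × 0.24) ≈ 1.4042
Required items = 1.4042 × 34 = 47.74, so 48 items.

48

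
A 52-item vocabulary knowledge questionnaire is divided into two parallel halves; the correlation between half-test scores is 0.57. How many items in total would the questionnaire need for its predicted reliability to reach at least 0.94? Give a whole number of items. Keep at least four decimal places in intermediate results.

r_full = 2(0.57)/(1 + 0.57) = 0.7261
Solve Spearman-Brown for n: n = 0.94(1 − 0.7261) / [0.7261(1 − 0.94)] = 5.9098
Required items = 5.9098 × 52 = 307.31, so 308 items.

308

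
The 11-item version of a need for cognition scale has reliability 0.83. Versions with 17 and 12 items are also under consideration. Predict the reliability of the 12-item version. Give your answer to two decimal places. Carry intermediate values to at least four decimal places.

0.84

Only the ratio of lengths matters: n = 12/11 = 1.0909
r_{12} = n·r / (1 + (n − 1)·r) = 0.9054 / 1.0754 ≈ 0.8419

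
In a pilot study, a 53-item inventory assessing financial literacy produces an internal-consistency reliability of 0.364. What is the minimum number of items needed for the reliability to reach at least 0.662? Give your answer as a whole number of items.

182

Spearman-Brown solved for the length factor n:
n = r_target (1 − r_old) / [ r_old (1 − r_target) ]
n = 0.662 × (1 − 0.364) / [ 0.364 × (1 − 0.662) ]
n = 0.421032 / 0.123032 ≈ 3.4221
3.4221 × 53 = 181.37 → 182 items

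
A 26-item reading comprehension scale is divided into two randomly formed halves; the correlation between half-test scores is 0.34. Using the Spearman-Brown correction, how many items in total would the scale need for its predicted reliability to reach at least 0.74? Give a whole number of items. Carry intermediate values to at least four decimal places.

r_full = 2(0.34)/(1 + 0.34) = 0.5075
n = r_tgt(1 − r_full) / [r_full(1 − r_tgt)] = 0.74 × 0.4925 / (0.5075 × 0.26) ≈ 2.7620
Required items = 2.7620 × 26 = 71.81, so 72 items.

72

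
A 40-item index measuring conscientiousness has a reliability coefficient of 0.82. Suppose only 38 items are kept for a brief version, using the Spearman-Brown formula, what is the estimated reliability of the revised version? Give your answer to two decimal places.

0.81

n = 38/40 = 0.95
Spearman-Brown: r_new = n·r / (1 + (n − 1)·r)
r_new = 0.95·0.82 / [1 + (0.95 − 1)·0.82]
     = 0.7790 / 0.9590 = 0.8123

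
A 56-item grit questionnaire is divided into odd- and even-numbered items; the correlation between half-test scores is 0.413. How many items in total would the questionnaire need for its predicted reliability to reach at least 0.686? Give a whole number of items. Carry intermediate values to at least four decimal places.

r_full = 2(0.413)/(1 + 0.413) = 0.5846
Solve Spearman-Brown for n: n = 0.686(1 − 0.5846) / [0.5846(1 − 0.686)] = 1.5524
Items = 1.5524 × 56 ≈ 86.93 → 87

87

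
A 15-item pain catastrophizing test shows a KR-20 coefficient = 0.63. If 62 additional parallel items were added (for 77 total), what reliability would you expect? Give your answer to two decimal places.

0.90

The new length is 77/15 = 5.1333 times the old.
By Spearman-Brown, r_new = n r / (1 + (n − 1) r).
r_new = 5.1333·0.63 / [1 + (5.1333 − 1)·0.63]
r_new = 3.2340 / 3.6040 ≈ 0.8973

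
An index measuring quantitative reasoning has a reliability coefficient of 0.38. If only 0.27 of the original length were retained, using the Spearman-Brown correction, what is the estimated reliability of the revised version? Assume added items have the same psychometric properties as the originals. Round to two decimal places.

0.14

Apply the Spearman-Brown prophecy formula, r' = nr / [1 + (n − 1)r]:
r_new = 0.27·0.38 / [1 + (0.27 − 1)·0.38]
     = 0.1026 / 0.7226 = 0.1420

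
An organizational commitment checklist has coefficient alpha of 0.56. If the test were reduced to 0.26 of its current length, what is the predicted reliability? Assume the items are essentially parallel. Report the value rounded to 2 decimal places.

r_new = 0.26·0.56 / [1 + (0.26 − 1)·0.56]
     = 0.1456 / 0.5856 = 0.2486

0.25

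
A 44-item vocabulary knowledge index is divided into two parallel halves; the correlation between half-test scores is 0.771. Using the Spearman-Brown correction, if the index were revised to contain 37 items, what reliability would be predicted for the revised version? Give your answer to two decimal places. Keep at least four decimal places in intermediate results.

0.85

First correct the split-half correlation to full-test reliability: r_full = 2 × 0.771 / (1 + 0.771) ≈ 0.8707
Length factor from 44 to 37 items: n = 37/44 = 0.8409
r_new = n·r_full / (1 + (n − 1)·r_full) = 0.7322 / 0.8615 ≈ 0.8499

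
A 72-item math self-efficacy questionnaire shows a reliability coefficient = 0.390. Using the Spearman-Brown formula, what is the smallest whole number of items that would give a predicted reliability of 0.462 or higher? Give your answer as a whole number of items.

Rearranging the Spearman-Brown formula for n,
n = r*(1 − r) / [ r (1 − r*) ]
n = 0.462 × (1 − 0.390) / [ 0.390 × (1 − 0.462) ]
  = 0.281820 / 0.209820 = 1.3432
So the test needs 1.3432 × 72 ≈ 96.71 items; rounding up, 97.

97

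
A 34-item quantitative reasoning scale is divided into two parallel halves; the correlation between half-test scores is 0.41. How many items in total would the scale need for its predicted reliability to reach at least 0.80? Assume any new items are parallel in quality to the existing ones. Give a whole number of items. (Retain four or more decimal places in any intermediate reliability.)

98

Corrected full-test reliability: r_full = 2 × 0.41 / (1 + 0.41) ≈ 0.5816
Solve Spearman-Brown for n: n = 0.80(1 − 0.5816) / [0.5816(1 − 0.80)] = 2.8776
Required items = 2.8776 × 34 = 97.84, so 98 items.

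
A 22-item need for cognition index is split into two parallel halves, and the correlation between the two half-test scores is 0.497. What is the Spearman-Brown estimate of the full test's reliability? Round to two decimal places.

Apply the Spearman-Brown correction with n = 2:
r_full = 2r_hh / (1 + r_hh) = 2 × 0.497 / (1 + 0.497)
r_full = 0.9940 / 1.4970 ≈ 0.6640

0.66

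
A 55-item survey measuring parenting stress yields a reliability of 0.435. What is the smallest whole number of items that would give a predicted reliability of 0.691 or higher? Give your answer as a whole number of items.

Invert Spearman-Brown to solve for n:
n = r_target (1 − r_old) / [ r_old (1 − r_target) ]
n = 0.691 × (1 − 0.435) / [ 0.435 × (1 − 0.691) ]
n = 0.390415 / 0.134415 ≈ 2.9045
So the test needs 2.9045 × 55 ≈ 159.75 items; rounding up, 160.

160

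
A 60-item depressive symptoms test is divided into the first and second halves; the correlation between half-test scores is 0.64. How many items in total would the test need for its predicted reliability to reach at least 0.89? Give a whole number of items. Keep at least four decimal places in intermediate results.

Corrected full-test reliability: r_full = 2 × 0.64 / (1 + 0.64) ≈ 0.7805
n = r_tgt(1 − r_full) / [r_full(1 − r_tgt)] = 0.89 × 0.2195 / (0.7805 × 0.11) ≈ 2.2754
Required items = 2.2754 × 60 = 136.52, so 137 items.

137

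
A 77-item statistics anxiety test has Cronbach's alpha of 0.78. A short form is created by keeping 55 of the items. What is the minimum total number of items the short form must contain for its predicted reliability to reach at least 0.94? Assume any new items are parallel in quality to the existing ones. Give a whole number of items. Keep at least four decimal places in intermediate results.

First, r for the 55-item form: n = 55/77 = 0.7143, so r_55 = 0.7143·0.78/(1 + (0.7143 − 1)·0.78) = 0.7169
Then solve for n' with r_old = 0.7169, r_target = 0.94: n' = 0.94(1 − 0.7169)/[0.7169(1 − 0.94)] = 6.1867
Items = 6.1867 × 55 ≈ 340.27 → 341

341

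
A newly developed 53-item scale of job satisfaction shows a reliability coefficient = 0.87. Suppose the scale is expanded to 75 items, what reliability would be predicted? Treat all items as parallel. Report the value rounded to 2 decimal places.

The new length is 75/53 = 1.4151 times the old.
By Spearman-Brown, r_new = n r / (1 + (n − 1) r).
r_new = (1.4151 × 0.87) / (1 + (1.4151 − 1) × 0.87)
     = 1.2311 / 1.3611 = 0.9045

0.90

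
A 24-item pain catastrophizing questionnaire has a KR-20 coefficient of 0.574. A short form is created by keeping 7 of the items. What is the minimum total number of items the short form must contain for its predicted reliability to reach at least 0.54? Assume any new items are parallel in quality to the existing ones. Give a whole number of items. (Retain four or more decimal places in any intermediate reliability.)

21

First, r for the 7-item form: n = 7/24 = 0.2917, so r_7 = 0.2917·0.574/(1 + (0.2917 − 1)·0.574) = 0.2821
Then solve for n' with r_old = 0.2821, r_target = 0.54: n' = 0.54(1 − 0.2821)/[0.2821(1 − 0.54)] = 2.9874
Items = 2.9874 × 7 ≈ 20.91 → 21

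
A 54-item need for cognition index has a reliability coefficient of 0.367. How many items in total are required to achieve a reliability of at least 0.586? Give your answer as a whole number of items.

n = 0.586(1 − 0.367) / [0.367(1 − 0.586)]
  = 0.370938 / 0.151938 = 2.4414
Items needed = n × 54 = 2.4414 × 54 ≈ 131.84 → round up to 132

132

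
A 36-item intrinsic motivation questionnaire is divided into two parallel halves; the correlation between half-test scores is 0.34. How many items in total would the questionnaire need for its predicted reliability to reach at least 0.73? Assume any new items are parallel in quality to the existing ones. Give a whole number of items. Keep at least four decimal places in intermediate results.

95

r_full = 2(0.34)/(1 + 0.34) = 0.5075
n = r_tgt(1 − r_full) / [r_full(1 − r_tgt)] = 0.73 × 0.4925 / (0.5075 × 0.27) ≈ 2.6238
Required items = 2.6238 × 36 = 94.46, so 95 items.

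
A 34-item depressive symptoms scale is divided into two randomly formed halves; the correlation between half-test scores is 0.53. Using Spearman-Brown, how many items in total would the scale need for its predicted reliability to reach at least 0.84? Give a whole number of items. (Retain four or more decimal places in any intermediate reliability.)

r_full = 2(0.53)/(1 + 0.53) = 0.6928
Solve Spearman-Brown for n: n = 0.84(1 − 0.6928) / [0.6928(1 − 0.84)] = 2.3279
Items = 2.3279 × 34 ≈ 79.15 → 80

80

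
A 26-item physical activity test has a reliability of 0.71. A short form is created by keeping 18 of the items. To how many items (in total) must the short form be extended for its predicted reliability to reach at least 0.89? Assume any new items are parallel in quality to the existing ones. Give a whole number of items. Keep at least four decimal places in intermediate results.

Short-form reliability: n = 18/26 = 0.6923; r_18 = n·r/(1+(n−1)r) ≈ 0.6289
Length factor from the short form to reach 0.89: n' = 0.89(1 − 0.6289) / [0.6289(1 − 0.89)] ≈ 4.7743
Items = 4.7743 × 18 ≈ 85.94 → 86

86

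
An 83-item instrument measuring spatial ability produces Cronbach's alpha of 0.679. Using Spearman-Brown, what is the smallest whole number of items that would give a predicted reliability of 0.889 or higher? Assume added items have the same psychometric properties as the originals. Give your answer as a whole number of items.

n = [0.889 × 0.321] / [0.679 × 0.111]
n = 0.285369 / 0.075369 ≈ 3.7863
Items needed = n × 83 = 3.7863 × 83 ≈ 314.26 → round up to 315

315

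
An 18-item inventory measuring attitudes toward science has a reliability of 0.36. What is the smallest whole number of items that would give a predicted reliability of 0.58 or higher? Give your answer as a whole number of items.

45

n = 0.58 × (1 − 0.36) / [ 0.36 × (1 − 0.58) ]
  = 0.3712 / 0.1512 = 2.4550
2.4550 × 18 = 44.19 → 45 items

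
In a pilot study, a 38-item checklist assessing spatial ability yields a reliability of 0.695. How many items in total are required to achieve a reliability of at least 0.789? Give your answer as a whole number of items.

63

n = 0.789(1 − 0.695) / [0.695(1 − 0.789)]
n = 0.240645 / 0.146645 ≈ 1.6410
1.6410 × 38 = 62.36 → 63 items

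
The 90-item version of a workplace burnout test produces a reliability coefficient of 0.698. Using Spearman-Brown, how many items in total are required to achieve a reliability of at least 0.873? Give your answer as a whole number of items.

268

Spearman-Brown solved for the length factor n:
n = r_target (1 − r_old) / [ r_old (1 − r_target) ]
n = [0.873 × 0.302] / [0.698 × 0.127]
  = 0.263646 / 0.088646 = 2.9741
So the test needs 2.9741 × 90 ≈ 267.67 items; rounding up, 268.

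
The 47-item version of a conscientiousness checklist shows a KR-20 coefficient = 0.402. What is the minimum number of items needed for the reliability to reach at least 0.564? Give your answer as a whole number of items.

91

Invert Spearman-Brown to solve for n:
n = r_target (1 − r_old) / [ r_old (1 − r_target) ]
n = [0.564 × 0.598] / [0.402 × 0.436]
  = 0.337272 / 0.175272 = 1.9243
1.9243 × 47 = 90.44 → 91 items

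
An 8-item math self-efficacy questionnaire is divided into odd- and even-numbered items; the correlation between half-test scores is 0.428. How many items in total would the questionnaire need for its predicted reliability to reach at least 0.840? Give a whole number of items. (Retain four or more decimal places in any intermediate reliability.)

r_full = 2(0.428)/(1 + 0.428) = 0.5994
n = r_tgt(1 − r_full) / [r_full(1 − r_tgt)] = 0.840 × 0.4006 / (0.5994 × 0.160) ≈ 3.5088
Required items = 3.5088 × 8 = 28.07, so 29 items.

29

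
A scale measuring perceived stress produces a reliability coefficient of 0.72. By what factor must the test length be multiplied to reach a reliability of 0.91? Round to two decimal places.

3.93

n = [0.91 × 0.28] / [0.72 × 0.09]
n = 0.2548 / 0.0648 ≈ 3.9321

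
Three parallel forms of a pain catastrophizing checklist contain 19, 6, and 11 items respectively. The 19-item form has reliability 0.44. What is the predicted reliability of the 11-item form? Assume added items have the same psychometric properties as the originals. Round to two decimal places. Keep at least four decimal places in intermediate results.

The 6-item form is not needed; work directly from the 19-item form with n = 11/19 = 0.5789.
r_{11} = n·r / (1 + (n − 1)·r) = 0.2547 / 0.8147 ≈ 0.3126

0.31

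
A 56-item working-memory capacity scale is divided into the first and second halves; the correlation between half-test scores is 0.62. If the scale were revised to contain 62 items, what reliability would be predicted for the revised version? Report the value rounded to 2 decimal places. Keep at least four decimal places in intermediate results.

0.78

Spearman-Brown correction (n = 2): r_full = 2·0.62/(1 + 0.62) = 0.7654
Length factor from 56 to 62 items: n = 62/56 = 1.1071
r_new = n·r_full / (1 + (n − 1)·r_full) = 0.8474 / 1.0820 ≈ 0.7832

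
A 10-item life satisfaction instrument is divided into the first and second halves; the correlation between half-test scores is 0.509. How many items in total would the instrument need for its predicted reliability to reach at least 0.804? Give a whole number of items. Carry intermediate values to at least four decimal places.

20

r_full = 2(0.509)/(1 + 0.509) = 0.6746
Solve Spearman-Brown for n: n = 0.804(1 − 0.6746) / [0.6746(1 − 0.804)] = 1.9787
Items = 1.9787 × 10 ≈ 19.79 → 20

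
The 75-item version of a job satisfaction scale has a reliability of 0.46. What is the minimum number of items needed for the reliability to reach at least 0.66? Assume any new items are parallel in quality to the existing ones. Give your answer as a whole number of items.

Spearman-Brown solved for the length factor n:
n = r_target (1 − r_old) / [ r_old (1 − r_target) ]
n = [0.66 × 0.54] / [0.46 × 0.34]
n = 0.3564 / 0.1564 ≈ 2.2788
So the test needs 2.2788 × 75 ≈ 170.91 items; rounding up, 171.

171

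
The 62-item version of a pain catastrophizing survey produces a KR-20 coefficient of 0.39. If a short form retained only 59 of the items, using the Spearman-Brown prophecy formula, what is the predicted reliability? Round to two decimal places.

0.38

n = 59/62 = 0.9516
r_new = 0.9516·0.39 / [1 + (0.9516 − 1)·0.39]
r_new = 0.3711 / 0.9811 ≈ 0.3782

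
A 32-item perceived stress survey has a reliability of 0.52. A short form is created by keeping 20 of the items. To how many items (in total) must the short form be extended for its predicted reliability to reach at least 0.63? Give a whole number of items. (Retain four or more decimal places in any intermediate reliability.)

51

First, r for the 20-item form: n = 20/32 = 0.6250, so r_20 = 0.6250·0.52/(1 + (0.6250 − 1)·0.52) = 0.4037
Length factor from the short form to reach 0.63: n' = 0.63(1 − 0.4037) / [0.4037(1 − 0.63)] ≈ 2.5150
Total items = 2.5150 × 20 = 50.30, rounded up to 51.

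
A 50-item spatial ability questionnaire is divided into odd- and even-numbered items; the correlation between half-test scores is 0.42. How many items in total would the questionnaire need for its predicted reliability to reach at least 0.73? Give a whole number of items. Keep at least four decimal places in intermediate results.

94

r_full = 2(0.42)/(1 + 0.42) = 0.5915
Solve Spearman-Brown for n: n = 0.73(1 − 0.5915) / [0.5915(1 − 0.73)] = 1.8672
Items = 1.8672 × 50 ≈ 93.36 → 94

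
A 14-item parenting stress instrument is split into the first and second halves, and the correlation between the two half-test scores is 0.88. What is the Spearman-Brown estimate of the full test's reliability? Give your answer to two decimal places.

Apply the Spearman-Brown correction with n = 2:
r_full = 2r_hh / (1 + r_hh) = 2 × 0.88 / (1 + 0.88)
r_full = 1.7600 / 1.8800 ≈ 0.9362

0.94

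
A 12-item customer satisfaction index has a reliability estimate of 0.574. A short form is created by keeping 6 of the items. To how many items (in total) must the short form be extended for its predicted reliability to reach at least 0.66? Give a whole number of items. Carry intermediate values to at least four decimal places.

18

Short-form reliability: n = 6/12 = 0.5000; r_6 = n·r/(1+(n−1)r) ≈ 0.4025
Length factor from the short form to reach 0.66: n' = 0.66(1 − 0.4025) / [0.4025(1 − 0.66)] ≈ 2.8816
Items = 2.8816 × 6 ≈ 17.29 → 18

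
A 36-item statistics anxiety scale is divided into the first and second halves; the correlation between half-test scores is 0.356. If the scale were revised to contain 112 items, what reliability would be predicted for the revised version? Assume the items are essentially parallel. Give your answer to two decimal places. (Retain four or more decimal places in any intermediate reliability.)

First correct the split-half correlation to full-test reliability: r_full = 2 × 0.356 / (1 + 0.356) ≈ 0.5251
Then adjust to 112 items: n = 112/36 = 3.1111
r_new = n·r_full / (1 + (n − 1)·r_full) = 1.6336 / 2.1085 ≈ 0.7748

0.77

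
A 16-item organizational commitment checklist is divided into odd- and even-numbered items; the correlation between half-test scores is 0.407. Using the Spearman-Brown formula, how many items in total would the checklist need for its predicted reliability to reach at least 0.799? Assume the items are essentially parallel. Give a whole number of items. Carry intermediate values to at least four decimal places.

r_full = 2(0.407)/(1 + 0.407) = 0.5785
Solve Spearman-Brown for n: n = 0.799(1 − 0.5785) / [0.5785(1 − 0.799)] = 2.8963
Items = 2.8963 × 16 ≈ 46.34 → 47

47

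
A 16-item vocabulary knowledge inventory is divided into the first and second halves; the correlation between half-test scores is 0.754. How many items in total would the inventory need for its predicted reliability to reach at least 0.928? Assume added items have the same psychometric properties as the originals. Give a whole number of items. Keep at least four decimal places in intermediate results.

34

Corrected full-test reliability: r_full = 2 × 0.754 / (1 + 0.754) ≈ 0.8597
Solve Spearman-Brown for n: n = 0.928(1 − 0.8597) / [0.8597(1 − 0.928)] = 2.1034
Items = 2.1034 × 16 ≈ 33.65 → 34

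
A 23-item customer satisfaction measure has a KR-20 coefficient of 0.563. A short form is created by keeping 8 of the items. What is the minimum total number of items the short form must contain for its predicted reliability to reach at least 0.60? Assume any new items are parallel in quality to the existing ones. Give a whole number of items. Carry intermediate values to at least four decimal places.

First, r for the 8-item form: n = 8/23 = 0.3478, so r_8 = 0.3478·0.563/(1 + (0.3478 − 1)·0.563) = 0.3094
Length factor from the short form to reach 0.60: n' = 0.60(1 − 0.3094) / [0.3094(1 − 0.60)] ≈ 3.3481
Items = 3.3481 × 8 ≈ 26.78 → 27

27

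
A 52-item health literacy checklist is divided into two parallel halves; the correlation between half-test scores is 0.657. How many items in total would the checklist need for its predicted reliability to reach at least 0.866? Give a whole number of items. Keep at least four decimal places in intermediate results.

r_full = 2(0.657)/(1 + 0.657) = 0.7930
Solve Spearman-Brown for n: n = 0.866(1 − 0.7930) / [0.7930(1 − 0.866)] = 1.6870
Required items = 1.6870 × 52 = 87.72, so 88 items.

88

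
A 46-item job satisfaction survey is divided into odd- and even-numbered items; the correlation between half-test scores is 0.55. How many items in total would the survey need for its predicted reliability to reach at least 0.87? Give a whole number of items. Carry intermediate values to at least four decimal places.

126

r_full = 2(0.55)/(1 + 0.55) = 0.7097
Solve Spearman-Brown for n: n = 0.87(1 − 0.7097) / [0.7097(1 − 0.87)] = 2.7375
Items = 2.7375 × 46 ≈ 125.92 → 126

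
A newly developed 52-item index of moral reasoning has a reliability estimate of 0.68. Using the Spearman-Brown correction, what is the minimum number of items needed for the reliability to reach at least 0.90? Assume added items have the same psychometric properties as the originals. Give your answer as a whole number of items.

Rearranging the Spearman-Brown formula for n,
n = r_target (1 − r_old) / [ r_old (1 − r_target) ]
n = 0.90(1 − 0.68) / [0.68(1 − 0.90)]
n = 0.2880 / 0.0680 ≈ 4.2353
So the test needs 4.2353 × 52 ≈ 220.24 items; rounding up, 221.

221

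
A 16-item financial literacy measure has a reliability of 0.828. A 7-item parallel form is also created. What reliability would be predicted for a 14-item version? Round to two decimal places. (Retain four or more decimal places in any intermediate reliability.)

Only the ratio of lengths matters: n = 14/16 = 0.8750
r_{14} = n·r / (1 + (n − 1)·r) = 0.7245 / 0.8965 ≈ 0.8081

0.81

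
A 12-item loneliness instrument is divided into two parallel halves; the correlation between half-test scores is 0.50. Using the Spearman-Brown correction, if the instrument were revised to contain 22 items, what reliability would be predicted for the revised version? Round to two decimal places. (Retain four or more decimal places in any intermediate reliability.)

First correct the split-half correlation to full-test reliability: r_full = 2 × 0.50 / (1 + 0.50) ≈ 0.6667
Then adjust to 22 items: n = 22/12 = 1.8333
r_new = n·r_full / (1 + (n − 1)·r_full) = 1.2223 / 1.5556 ≈ 0.7857

0.79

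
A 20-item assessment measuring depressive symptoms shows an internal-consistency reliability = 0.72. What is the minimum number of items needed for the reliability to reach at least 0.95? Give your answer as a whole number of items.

148

Rearranging the Spearman-Brown formula for n,
n = r*(1 − r) / [ r (1 − r*) ]
n = 0.95(1 − 0.72) / [0.72(1 − 0.95)]
n = 0.2660 / 0.0360 ≈ 7.3889
7.3889 × 20 = 147.78 → 148 items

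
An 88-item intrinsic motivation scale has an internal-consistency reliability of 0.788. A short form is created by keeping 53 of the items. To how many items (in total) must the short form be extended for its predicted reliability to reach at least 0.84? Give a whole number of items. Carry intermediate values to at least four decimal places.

Short-form reliability: n = 53/88 = 0.6023; r_53 = n·r/(1+(n−1)r) ≈ 0.6912
Then solve for n' with r_old = 0.6912, r_target = 0.84: n' = 0.84(1 − 0.6912)/[0.6912(1 − 0.84)] = 2.3455
Items = 2.3455 × 53 ≈ 124.31 → 125

125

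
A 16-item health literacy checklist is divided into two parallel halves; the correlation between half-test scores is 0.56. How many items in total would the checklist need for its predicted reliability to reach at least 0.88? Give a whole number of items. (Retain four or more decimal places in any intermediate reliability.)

Corrected full-test reliability: r_full = 2 × 0.56 / (1 + 0.56) ≈ 0.7179
Solve Spearman-Brown for n: n = 0.88(1 − 0.7179) / [0.7179(1 − 0.88)] = 2.8816
Items = 2.8816 × 16 ≈ 46.11 → 47

47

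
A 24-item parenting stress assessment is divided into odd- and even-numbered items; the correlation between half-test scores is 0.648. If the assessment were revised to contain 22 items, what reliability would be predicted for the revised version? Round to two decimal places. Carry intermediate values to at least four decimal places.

0.77

Full-test reliability from the split-half r: r_full = 2(0.648)/(1 + 0.648) = 0.7864
Then adjust to 22 items: n = 22/24 = 0.9167
r_new = n·r_full / (1 + (n − 1)·r_full) = 0.7209 / 0.9345 ≈ 0.7714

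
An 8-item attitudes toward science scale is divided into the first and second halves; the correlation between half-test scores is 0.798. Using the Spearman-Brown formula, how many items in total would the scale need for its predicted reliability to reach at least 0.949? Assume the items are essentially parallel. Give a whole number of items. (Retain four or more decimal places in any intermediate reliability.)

Corrected full-test reliability: r_full = 2 × 0.798 / (1 + 0.798) ≈ 0.8877
Solve Spearman-Brown for n: n = 0.949(1 − 0.8877) / [0.8877(1 − 0.949)] = 2.3540
Required items = 2.3540 × 8 = 18.83, so 19 items.

19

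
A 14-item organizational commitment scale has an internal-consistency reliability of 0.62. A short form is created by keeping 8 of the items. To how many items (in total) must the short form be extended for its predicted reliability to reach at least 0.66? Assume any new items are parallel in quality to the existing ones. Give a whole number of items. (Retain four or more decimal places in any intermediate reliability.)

First, r for the 8-item form: n = 8/14 = 0.5714, so r_8 = 0.5714·0.62/(1 + (0.5714 − 1)·0.62) = 0.4825
Length factor from the short form to reach 0.66: n' = 0.66(1 − 0.4825) / [0.4825(1 − 0.66)] ≈ 2.0820
Items = 2.0820 × 8 ≈ 16.66 → 17

17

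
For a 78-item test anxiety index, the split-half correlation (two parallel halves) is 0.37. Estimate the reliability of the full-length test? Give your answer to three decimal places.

0.540

The full test is twice the length of either half (n = 2).
r_full = 2(0.37) / (1 + 0.37)
       = 0.7400 / 1.3700 = 0.5401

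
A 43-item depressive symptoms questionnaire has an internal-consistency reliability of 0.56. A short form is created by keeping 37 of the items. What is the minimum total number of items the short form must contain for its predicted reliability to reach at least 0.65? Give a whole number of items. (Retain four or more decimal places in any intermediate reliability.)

63

First, r for the 37-item form: n = 37/43 = 0.8605, so r_37 = 0.8605·0.56/(1 + (0.8605 − 1)·0.56) = 0.5227
Then solve for n' with r_old = 0.5227, r_target = 0.65: n' = 0.65(1 − 0.5227)/[0.5227(1 − 0.65)] = 1.6958
Total items = 1.6958 × 37 = 62.74, rounded up to 63.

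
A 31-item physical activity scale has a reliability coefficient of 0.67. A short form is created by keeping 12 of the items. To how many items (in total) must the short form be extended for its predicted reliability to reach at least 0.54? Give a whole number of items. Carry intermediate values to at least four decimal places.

Short-form reliability: n = 12/31 = 0.3871; r_12 = n·r/(1+(n−1)r) ≈ 0.4401
Then solve for n' with r_old = 0.4401, r_target = 0.54: n' = 0.54(1 − 0.4401)/[0.4401(1 − 0.54)] = 1.4935
Total items = 1.4935 × 12 = 17.92, rounded up to 18.

18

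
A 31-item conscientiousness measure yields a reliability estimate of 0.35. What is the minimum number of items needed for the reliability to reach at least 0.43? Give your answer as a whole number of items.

44

n = 0.43 × (1 − 0.35) / [ 0.35 × (1 − 0.43) ]
n = 0.2795 / 0.1995 ≈ 1.4010
Items needed = n × 31 = 1.4010 × 31 ≈ 43.43 → round up to 44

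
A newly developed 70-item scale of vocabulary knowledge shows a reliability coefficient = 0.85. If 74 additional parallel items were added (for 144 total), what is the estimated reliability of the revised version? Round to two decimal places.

Length ratio n = 144/70 = 2.0571
r_new = 2.0571·0.85 / [1 + (2.0571 − 1)·0.85]
r_new = 1.7485 / 1.8985 ≈ 0.9210

0.92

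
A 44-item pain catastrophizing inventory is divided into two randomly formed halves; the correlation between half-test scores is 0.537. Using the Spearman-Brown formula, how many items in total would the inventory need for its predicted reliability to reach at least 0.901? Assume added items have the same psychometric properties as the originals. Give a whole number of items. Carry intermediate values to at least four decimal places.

r_full = 2(0.537)/(1 + 0.537) = 0.6988
Solve Spearman-Brown for n: n = 0.901(1 − 0.6988) / [0.6988(1 − 0.901)] = 3.9228
Items = 3.9228 × 44 ≈ 172.60 → 173

173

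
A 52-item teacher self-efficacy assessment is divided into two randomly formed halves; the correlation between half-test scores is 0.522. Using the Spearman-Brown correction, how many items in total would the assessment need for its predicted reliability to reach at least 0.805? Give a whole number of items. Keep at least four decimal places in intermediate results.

Corrected full-test reliability: r_full = 2 × 0.522 / (1 + 0.522) ≈ 0.6859
n = r_tgt(1 − r_full) / [r_full(1 − r_tgt)] = 0.805 × 0.3141 / (0.6859 × 0.195) ≈ 1.8905
Items = 1.8905 × 52 ≈ 98.31 → 99

99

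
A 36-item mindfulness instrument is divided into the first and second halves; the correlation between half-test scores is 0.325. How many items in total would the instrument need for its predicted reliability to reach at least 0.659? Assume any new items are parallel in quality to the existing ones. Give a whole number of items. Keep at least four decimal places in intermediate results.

73

Corrected full-test reliability: r_full = 2 × 0.325 / (1 + 0.325) ≈ 0.4906
Solve Spearman-Brown for n: n = 0.659(1 − 0.4906) / [0.4906(1 − 0.659)] = 2.0066
Items = 2.0066 × 36 ≈ 72.24 → 73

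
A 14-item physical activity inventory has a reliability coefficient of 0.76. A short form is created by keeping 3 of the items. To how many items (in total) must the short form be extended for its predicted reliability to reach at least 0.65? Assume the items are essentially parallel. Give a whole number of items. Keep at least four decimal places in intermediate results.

9

Short-form reliability: n = 3/14 = 0.2143; r_3 = n·r/(1+(n−1)r) ≈ 0.4043
Length factor from the short form to reach 0.65: n' = 0.65(1 − 0.4043) / [0.4043(1 − 0.65)] ≈ 2.7363
Items = 2.7363 × 3 ≈ 8.21 → 9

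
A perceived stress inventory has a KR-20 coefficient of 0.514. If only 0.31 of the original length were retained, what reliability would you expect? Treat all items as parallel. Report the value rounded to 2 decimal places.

0.25

r_new = (0.31 × 0.514) / (1 + (0.31 − 1) × 0.514)
r_new = 0.1593 / 0.6453 ≈ 0.2469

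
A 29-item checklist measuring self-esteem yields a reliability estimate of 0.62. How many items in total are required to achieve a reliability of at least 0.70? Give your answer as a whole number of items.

n = 0.70 × (1 − 0.62) / [ 0.62 × (1 − 0.70) ]
n = 0.2660 / 0.1860 ≈ 1.4301
1.4301 × 29 = 41.47 → 42 items

42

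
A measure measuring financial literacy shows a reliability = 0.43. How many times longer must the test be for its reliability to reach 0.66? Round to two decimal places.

2.57

Invert Spearman-Brown to solve for n:
n = r*(1 − r) / [ r (1 − r*) ]
n = 0.66(1 − 0.43) / [0.43(1 − 0.66)]
  = 0.3762 / 0.1462 = 2.5732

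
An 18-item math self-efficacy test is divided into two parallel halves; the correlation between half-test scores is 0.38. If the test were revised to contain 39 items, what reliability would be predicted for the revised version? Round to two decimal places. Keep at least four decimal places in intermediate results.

Spearman-Brown correction (n = 2): r_full = 2·0.38/(1 + 0.38) = 0.5507
Then adjust to 39 items: n = 39/18 = 2.1667
r_new = n·r_full / (1 + (n − 1)·r_full) = 1.1932 / 1.6425 ≈ 0.7265

0.73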